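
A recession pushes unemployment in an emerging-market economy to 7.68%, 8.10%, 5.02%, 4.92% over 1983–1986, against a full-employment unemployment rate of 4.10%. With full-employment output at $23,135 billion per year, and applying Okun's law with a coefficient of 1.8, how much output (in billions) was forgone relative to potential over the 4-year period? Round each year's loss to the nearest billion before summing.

Year 1983: gap = -1.8 × (7.68 - 4.1) = -6.444%, loss ≈ 23135 × 6.444/100 ≈ 1491.
Year 1984: gap = -1.8 × (8.1 - 4.1) = -7.2%, loss ≈ 23135 × 7.2/100 ≈ 1666.
Year 1985: gap = -1.8 × (5.02 - 4.1) = -1.656%, loss ≈ 23135 × 1.656/100 ≈ 383.
Year 1986: gap = -1.8 × (4.92 - 4.1) = -1.476%, loss ≈ 23135 × 1.476/100 ≈ 341.
Total lost output = 1491 + 1666 + 383 + 341 = 3881 billion.

$3,881 billion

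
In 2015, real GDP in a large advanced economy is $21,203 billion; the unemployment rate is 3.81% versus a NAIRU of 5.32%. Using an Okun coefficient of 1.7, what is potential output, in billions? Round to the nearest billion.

$20,672 billion

Unemployment gap = 3.81 - 5.32 = -1.51 points, so output gap = -1.7 × (-1.51) = 2.567%.
Since Y = Y* × (1 + gap/100), Y* = 21203/1.02567 ≈ 20672 billion.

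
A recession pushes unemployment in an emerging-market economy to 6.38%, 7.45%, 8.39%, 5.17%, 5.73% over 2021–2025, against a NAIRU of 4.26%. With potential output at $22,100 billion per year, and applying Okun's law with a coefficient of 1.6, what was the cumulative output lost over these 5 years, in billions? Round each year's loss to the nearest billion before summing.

$4,180 billion

Year 2021: gap = -1.6 × (6.38 - 4.26) = -3.392%, loss ≈ 22100 × 3.392/100 ≈ 750.
Year 2022: gap = -1.6 × (7.45 - 4.26) = -5.104%, loss ≈ 22100 × 5.104/100 ≈ 1128.
Year 2023: gap = -1.6 × (8.39 - 4.26) = -6.608%, loss ≈ 22100 × 6.608/100 ≈ 1460.
Year 2024: gap = -1.6 × (5.17 - 4.26) = -1.456%, loss ≈ 22100 × 1.456/100 ≈ 322.
Year 2025: gap = -1.6 × (5.73 - 4.26) = -2.352%, loss ≈ 22100 × 2.352/100 ≈ 520.
Total lost output = 750 + 1128 + 1460 + 322 + 520 = 4180 billion.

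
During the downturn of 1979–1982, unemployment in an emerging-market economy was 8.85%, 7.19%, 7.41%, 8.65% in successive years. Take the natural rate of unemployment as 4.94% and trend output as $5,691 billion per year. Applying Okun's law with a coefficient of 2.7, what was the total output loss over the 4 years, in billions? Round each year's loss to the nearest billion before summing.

$1,897 billion

Year 1979: gap = -2.7 × (8.85 - 4.94) = -10.557%, loss ≈ 5691 × 10.557/100 ≈ 601.
Year 1980: gap = -2.7 × (7.19 - 4.94) = -6.075%, loss ≈ 5691 × 6.075/100 ≈ 346.
Year 1981: gap = -2.7 × (7.41 - 4.94) = -6.669%, loss ≈ 5691 × 6.669/100 ≈ 380.
Year 1982: gap = -2.7 × (8.65 - 4.94) = -10.017%, loss ≈ 5691 × 10.017/100 ≈ 570.
Total lost output = 601 + 346 + 380 + 570 = 1897 billion.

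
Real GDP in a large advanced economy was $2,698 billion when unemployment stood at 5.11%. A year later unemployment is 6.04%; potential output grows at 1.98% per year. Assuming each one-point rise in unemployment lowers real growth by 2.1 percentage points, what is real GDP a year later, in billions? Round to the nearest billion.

$2,699 billion

Δu = 6.04 - 5.11 = 0.93 points.
Okun's law (growth form): g_Y = g_Y* - β × Δu = 1.98 - 2.1 × (0.93) = 1.98 - 1.953 = 0.027%.
Real GDP in the next year = 2698 × (1 + 0.027/100) = 2698 × 1.00027 ≈ 2699 billion.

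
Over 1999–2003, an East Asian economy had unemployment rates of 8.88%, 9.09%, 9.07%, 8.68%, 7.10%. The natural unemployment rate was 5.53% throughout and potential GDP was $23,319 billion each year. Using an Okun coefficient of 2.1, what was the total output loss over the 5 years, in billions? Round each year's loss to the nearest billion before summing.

Year 1999: gap = -2.1 × (8.88 - 5.53) = -7.035%, loss ≈ 23319 × 7.035/100 ≈ 1640.
Year 2000: gap = -2.1 × (9.09 - 5.53) = -7.476%, loss ≈ 23319 × 7.476/100 ≈ 1743.
Year 2001: gap = -2.1 × (9.07 - 5.53) = -7.434%, loss ≈ 23319 × 7.434/100 ≈ 1734.
Year 2002: gap = -2.1 × (8.68 - 5.53) = -6.615%, loss ≈ 23319 × 6.615/100 ≈ 1543.
Year 2003: gap = -2.1 × (7.1 - 5.53) = -3.297%, loss ≈ 23319 × 3.297/100 ≈ 769.
Total lost output = 1640 + 1743 + 1734 + 1543 + 769 = 7429 billion.

$7,429 billion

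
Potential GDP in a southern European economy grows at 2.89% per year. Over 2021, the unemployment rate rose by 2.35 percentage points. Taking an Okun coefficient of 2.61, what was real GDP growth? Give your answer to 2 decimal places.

-3.24%

Growth-rate Okun's law: g_Y = g_Y* - β × Δu.
g_Y = 2.89 - 2.61 × (2.35) = 2.89 - 6.1335 = -3.2435%, i.e. -3.24% to 2 d.p.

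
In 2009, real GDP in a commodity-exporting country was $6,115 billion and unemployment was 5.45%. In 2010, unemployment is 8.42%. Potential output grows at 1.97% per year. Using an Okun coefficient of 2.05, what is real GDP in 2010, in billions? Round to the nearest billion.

$5,863 billion

Δu = 8.42 - 5.45 = 2.97 points.
Okun's law (growth form): g_Y = g_Y* - β × Δu = 1.97 - 2.05 × (2.97) = 1.97 - 6.0885 = -4.1185%.
Real GDP in the next year = 6115 × (1 - 4.1185/100) = 6115 × 0.958815 ≈ 5863 billion.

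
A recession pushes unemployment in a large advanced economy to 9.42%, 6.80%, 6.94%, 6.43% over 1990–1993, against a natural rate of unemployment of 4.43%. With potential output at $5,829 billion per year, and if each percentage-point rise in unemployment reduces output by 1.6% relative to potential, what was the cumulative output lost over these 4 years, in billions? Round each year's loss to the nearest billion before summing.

Year 1990: gap = -1.6 × (9.42 - 4.43) = -7.984%, loss ≈ 5829 × 7.984/100 ≈ 465.
Year 1991: gap = -1.6 × (6.8 - 4.43) = -3.792%, loss ≈ 5829 × 3.792/100 ≈ 221.
Year 1992: gap = -1.6 × (6.94 - 4.43) = -4.016%, loss ≈ 5829 × 4.016/100 ≈ 234.
Year 1993: gap = -1.6 × (6.43 - 4.43) = -3.2%, loss ≈ 5829 × 3.2/100 ≈ 187.
Total lost output = 465 + 221 + 234 + 187 = 1107 billion.

$1,107 billion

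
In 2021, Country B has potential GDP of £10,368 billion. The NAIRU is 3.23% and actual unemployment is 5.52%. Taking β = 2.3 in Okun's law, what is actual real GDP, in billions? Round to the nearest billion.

£9,822 billion

Unemployment gap = 5.52 - 3.23 = 2.29 points, so the output gap is -2.3 × 2.29 = -5.267%.
Actual GDP = 10368 × (1 - 5.267/100) = 10368 × 0.94733 ≈ 9822 billion.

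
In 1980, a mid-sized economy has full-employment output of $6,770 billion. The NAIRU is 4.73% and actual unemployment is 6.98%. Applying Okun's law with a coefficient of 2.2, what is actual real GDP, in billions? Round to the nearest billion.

Unemployment gap = 6.98 - 4.73 = 2.25 points, so the output gap is -2.2 × 2.25 = -4.95%.
Actual GDP = 6770 × (1 - 4.95/100) = 6770 × 0.9505 ≈ 6435 billion.

$6,435 billion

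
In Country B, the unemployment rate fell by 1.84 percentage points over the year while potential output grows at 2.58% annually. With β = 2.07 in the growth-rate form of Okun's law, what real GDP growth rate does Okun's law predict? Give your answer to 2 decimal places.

Growth-rate Okun's law: g_Y = g_Y* - β × Δu.
g_Y = 2.58 - 2.07 × (-1.84) = 2.58 + 3.8088 = 6.3888%, i.e. 6.39% to 2 d.p.

6.39%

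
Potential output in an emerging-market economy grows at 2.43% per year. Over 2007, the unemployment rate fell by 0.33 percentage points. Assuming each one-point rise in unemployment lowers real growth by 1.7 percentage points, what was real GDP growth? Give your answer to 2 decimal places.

2.99%

Growth-rate Okun's law: g_Y = g_Y* - β × Δu.
g_Y = 2.43 - 1.7 × (-0.33) = 2.43 + 0.561 = 2.991%, i.e. 2.99% to 2 d.p.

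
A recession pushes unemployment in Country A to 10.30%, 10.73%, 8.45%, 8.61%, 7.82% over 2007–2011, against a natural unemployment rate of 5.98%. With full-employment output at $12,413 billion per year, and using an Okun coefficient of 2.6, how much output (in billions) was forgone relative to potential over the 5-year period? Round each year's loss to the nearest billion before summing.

$5,167 billion

Year 2007: gap = -2.6 × (10.3 - 5.98) = -11.232%, loss ≈ 12413 × 11.232/100 ≈ 1394.
Year 2008: gap = -2.6 × (10.73 - 5.98) = -12.35%, loss ≈ 12413 × 12.35/100 ≈ 1533.
Year 2009: gap = -2.6 × (8.45 - 5.98) = -6.422%, loss ≈ 12413 × 6.422/100 ≈ 797.
Year 2010: gap = -2.6 × (8.61 - 5.98) = -6.838%, loss ≈ 12413 × 6.838/100 ≈ 849.
Year 2011: gap = -2.6 × (7.82 - 5.98) = -4.784%, loss ≈ 12413 × 4.784/100 ≈ 594.
Total lost output = 1394 + 1533 + 797 + 849 + 594 = 5167 billion.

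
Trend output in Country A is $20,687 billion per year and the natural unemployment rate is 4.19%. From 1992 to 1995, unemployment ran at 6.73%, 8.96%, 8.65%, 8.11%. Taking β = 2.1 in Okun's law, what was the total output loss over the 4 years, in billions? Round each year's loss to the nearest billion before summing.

$6,816 billion

Year 1992: gap = -2.1 × (6.73 - 4.19) = -5.334%, loss ≈ 20687 × 5.334/100 ≈ 1103.
Year 1993: gap = -2.1 × (8.96 - 4.19) = -10.017%, loss ≈ 20687 × 10.017/100 ≈ 2072.
Year 1994: gap = -2.1 × (8.65 - 4.19) = -9.366%, loss ≈ 20687 × 9.366/100 ≈ 1938.
Year 1995: gap = -2.1 × (8.11 - 4.19) = -8.232%, loss ≈ 20687 × 8.232/100 ≈ 1703.
Total lost output = 1103 + 2072 + 1938 + 1703 = 6816 billion.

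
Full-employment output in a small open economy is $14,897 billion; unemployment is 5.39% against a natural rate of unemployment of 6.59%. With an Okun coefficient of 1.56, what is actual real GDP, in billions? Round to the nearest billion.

Unemployment gap = 5.39 - 6.59 = -1.2 points, so the output gap is -1.56 × (-1.2) = 1.872%.
Actual GDP = 14897 × (1 + 1.872/100) = 14897 × 1.01872 ≈ 15176 billion.

$15,176 billion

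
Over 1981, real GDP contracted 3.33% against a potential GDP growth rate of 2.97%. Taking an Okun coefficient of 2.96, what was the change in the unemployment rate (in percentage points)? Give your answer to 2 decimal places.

2.13 percentage points

Growth-rate Okun's law: g_Y = g_Y* - β × Δu, so Δu = (g_Y* - g_Y)/β.
Δu = (2.97 + 3.33)/2.96 = 6.3/2.96 = 2.13 percentage points.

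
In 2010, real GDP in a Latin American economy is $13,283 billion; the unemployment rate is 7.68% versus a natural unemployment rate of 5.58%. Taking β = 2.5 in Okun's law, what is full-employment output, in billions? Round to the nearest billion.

$14,019 billion

Unemployment gap = 7.68 - 5.58 = 2.1 points, so output gap = -2.5 × 2.1 = -5.25%.
Since Y = Y* × (1 + gap/100), Y* = 13283/0.9475 ≈ 14019 billion.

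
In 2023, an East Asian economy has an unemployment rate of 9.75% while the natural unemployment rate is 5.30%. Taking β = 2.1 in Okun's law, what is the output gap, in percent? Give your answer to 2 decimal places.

-9.35%

The unemployment gap is 9.75 - 5.3 = 4.45 percentage points.
Okun's law gives an output gap of -2.1 × 4.45 = -9.345%, i.e. 9.35% below potential.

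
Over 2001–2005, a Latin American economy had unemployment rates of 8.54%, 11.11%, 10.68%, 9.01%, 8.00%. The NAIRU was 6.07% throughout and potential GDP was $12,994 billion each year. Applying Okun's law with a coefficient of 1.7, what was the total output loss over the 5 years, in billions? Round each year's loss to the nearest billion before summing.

$3,752 billion

Year 2001: gap = -1.7 × (8.54 - 6.07) = -4.199%, loss ≈ 12994 × 4.199/100 ≈ 546.
Year 2002: gap = -1.7 × (11.11 - 6.07) = -8.568%, loss ≈ 12994 × 8.568/100 ≈ 1113.
Year 2003: gap = -1.7 × (10.68 - 6.07) = -7.837%, loss ≈ 12994 × 7.837/100 ≈ 1018.
Year 2004: gap = -1.7 × (9.01 - 6.07) = -4.998%, loss ≈ 12994 × 4.998/100 ≈ 649.
Year 2005: gap = -1.7 × (8 - 6.07) = -3.281%, loss ≈ 12994 × 3.281/100 ≈ 426.
Total lost output = 546 + 1113 + 1018 + 649 + 426 = 3752 billion.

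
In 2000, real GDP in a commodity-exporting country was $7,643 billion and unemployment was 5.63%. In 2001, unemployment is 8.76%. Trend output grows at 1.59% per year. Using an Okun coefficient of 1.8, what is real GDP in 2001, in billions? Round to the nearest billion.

Δu = 8.76 - 5.63 = 3.13 points.
Okun's law (growth form): g_Y = g_Y* - β × Δu = 1.59 - 1.8 × (3.13) = 1.59 - 5.634 = -4.044%.
Real GDP in the next year = 7643 × (1 - 4.044/100) = 7643 × 0.95956 ≈ 7334 billion.

$7,334 billion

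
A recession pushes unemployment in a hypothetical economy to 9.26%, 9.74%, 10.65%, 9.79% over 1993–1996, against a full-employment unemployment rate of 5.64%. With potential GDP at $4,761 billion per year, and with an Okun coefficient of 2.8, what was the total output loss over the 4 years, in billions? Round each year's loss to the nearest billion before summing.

$2,251 billion

Year 1993: gap = -2.8 × (9.26 - 5.64) = -10.136%, loss ≈ 4761 × 10.136/100 ≈ 483.
Year 1994: gap = -2.8 × (9.74 - 5.64) = -11.48%, loss ≈ 4761 × 11.48/100 ≈ 547.
Year 1995: gap = -2.8 × (10.65 - 5.64) = -14.028%, loss ≈ 4761 × 14.028/100 ≈ 668.
Year 1996: gap = -2.8 × (9.79 - 5.64) = -11.62%, loss ≈ 4761 × 11.62/100 ≈ 553.
Total lost output = 483 + 547 + 668 + 553 = 2251 billion.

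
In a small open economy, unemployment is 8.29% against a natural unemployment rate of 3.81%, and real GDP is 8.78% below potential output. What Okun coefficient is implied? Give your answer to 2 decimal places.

Okun's law: output gap = -β × (u - u*).
-8.78 = -β × (8.29 - 3.81) = -β × 4.48, so β = 8.78/4.48 = 1.96.

β ≈ 1.96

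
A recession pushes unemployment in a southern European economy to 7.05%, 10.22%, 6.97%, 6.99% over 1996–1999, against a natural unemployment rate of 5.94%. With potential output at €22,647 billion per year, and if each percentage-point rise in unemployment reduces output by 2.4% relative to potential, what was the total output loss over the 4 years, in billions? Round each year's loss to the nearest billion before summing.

Year 1996: gap = -2.4 × (7.05 - 5.94) = -2.664%, loss ≈ 22647 × 2.664/100 ≈ 603.
Year 1997: gap = -2.4 × (10.22 - 5.94) = -10.272%, loss ≈ 22647 × 10.272/100 ≈ 2326.
Year 1998: gap = -2.4 × (6.97 - 5.94) = -2.472%, loss ≈ 22647 × 2.472/100 ≈ 560.
Year 1999: gap = -2.4 × (6.99 - 5.94) = -2.52%, loss ≈ 22647 × 2.52/100 ≈ 571.
Total lost output = 603 + 2326 + 560 + 571 = 4060 billion.

€4,060 billion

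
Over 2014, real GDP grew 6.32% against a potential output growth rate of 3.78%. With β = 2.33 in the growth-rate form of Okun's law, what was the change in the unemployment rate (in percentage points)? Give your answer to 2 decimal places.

Growth-rate Okun's law: g_Y = g_Y* - β × Δu, so Δu = (g_Y* - g_Y)/β.
Δu = (3.78 - 6.32)/2.33 = -2.54/2.33 = -1.09 percentage points.

-1.09 percentage points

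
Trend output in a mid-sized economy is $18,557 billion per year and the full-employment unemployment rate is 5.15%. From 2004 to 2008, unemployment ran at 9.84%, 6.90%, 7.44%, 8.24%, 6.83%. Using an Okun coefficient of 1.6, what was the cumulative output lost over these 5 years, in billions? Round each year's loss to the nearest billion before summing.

$4,009 billion

Year 2004: gap = -1.6 × (9.84 - 5.15) = -7.504%, loss ≈ 18557 × 7.504/100 ≈ 1393.
Year 2005: gap = -1.6 × (6.9 - 5.15) = -2.8%, loss ≈ 18557 × 2.8/100 ≈ 520.
Year 2006: gap = -1.6 × (7.44 - 5.15) = -3.664%, loss ≈ 18557 × 3.664/100 ≈ 680.
Year 2007: gap = -1.6 × (8.24 - 5.15) = -4.944%, loss ≈ 18557 × 4.944/100 ≈ 917.
Year 2008: gap = -1.6 × (6.83 - 5.15) = -2.688%, loss ≈ 18557 × 2.688/100 ≈ 499.
Total lost output = 1393 + 520 + 680 + 917 + 499 = 4009 billion.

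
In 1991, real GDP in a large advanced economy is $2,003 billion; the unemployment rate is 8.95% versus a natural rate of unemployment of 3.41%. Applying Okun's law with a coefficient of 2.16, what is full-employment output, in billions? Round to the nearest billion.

$2,275 billion

Unemployment gap = 8.95 - 3.41 = 5.54 points, so output gap = -2.16 × 5.54 = -11.9664%.
Since Y = Y* × (1 + gap/100), Y* = 2003/0.880336 ≈ 2275 billion.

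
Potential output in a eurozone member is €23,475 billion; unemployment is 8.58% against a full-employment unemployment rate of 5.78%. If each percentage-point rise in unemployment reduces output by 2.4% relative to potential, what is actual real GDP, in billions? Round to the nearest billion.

Unemployment gap = 8.58 - 5.78 = 2.8 points, so the output gap is -2.4 × 2.8 = -6.72%.
Actual GDP = 23475 × (1 - 6.72/100) = 23475 × 0.9328 ≈ 21897 billion.

€21,897 billion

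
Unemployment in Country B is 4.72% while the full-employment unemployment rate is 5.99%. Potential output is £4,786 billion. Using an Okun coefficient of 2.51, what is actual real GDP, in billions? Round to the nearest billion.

£4,939 billion

Unemployment gap = 4.72 - 5.99 = -1.27 points, so the output gap is -2.51 × (-1.27) = 3.1877%.
Actual GDP = 4786 × (1 + 3.1877/100) = 4786 × 1.031877 ≈ 4939 billion.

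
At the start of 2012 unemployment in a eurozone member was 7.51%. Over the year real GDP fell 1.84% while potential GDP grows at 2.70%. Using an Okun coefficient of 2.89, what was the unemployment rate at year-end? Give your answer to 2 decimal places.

Growth-rate Okun's law: g_Y = g_Y* - β × Δu, so Δu = (g_Y* - g_Y)/β.
Δu = (2.7 + 1.84)/2.89 = 4.54/2.89 = 1.57 percentage points.
Year-end unemployment = 7.51 + 1.57 = 9.08%.

9.08%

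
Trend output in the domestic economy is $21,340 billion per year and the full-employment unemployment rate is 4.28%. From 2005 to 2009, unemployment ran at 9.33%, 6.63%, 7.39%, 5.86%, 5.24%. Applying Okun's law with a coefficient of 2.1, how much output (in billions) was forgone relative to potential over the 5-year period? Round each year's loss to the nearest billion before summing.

$5,848 billion

Year 2005: gap = -2.1 × (9.33 - 4.28) = -10.605%, loss ≈ 21340 × 10.605/100 ≈ 2263.
Year 2006: gap = -2.1 × (6.63 - 4.28) = -4.935%, loss ≈ 21340 × 4.935/100 ≈ 1053.
Year 2007: gap = -2.1 × (7.39 - 4.28) = -6.531%, loss ≈ 21340 × 6.531/100 ≈ 1394.
Year 2008: gap = -2.1 × (5.86 - 4.28) = -3.318%, loss ≈ 21340 × 3.318/100 ≈ 708.
Year 2009: gap = -2.1 × (5.24 - 4.28) = -2.016%, loss ≈ 21340 × 2.016/100 ≈ 430.
Total lost output = 2263 + 1053 + 1394 + 708 + 430 = 5848 billion.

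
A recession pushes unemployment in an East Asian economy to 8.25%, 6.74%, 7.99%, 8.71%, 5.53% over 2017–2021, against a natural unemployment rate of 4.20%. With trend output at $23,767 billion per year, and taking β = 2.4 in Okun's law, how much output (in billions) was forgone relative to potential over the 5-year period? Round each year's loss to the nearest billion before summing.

$9,253 billion

Year 2017: gap = -2.4 × (8.25 - 4.2) = -9.72%, loss ≈ 23767 × 9.72/100 ≈ 2310.
Year 2018: gap = -2.4 × (6.74 - 4.2) = -6.096%, loss ≈ 23767 × 6.096/100 ≈ 1449.
Year 2019: gap = -2.4 × (7.99 - 4.2) = -9.096%, loss ≈ 23767 × 9.096/100 ≈ 2162.
Year 2020: gap = -2.4 × (8.71 - 4.2) = -10.824%, loss ≈ 23767 × 10.824/100 ≈ 2573.
Year 2021: gap = -2.4 × (5.53 - 4.2) = -3.192%, loss ≈ 23767 × 3.192/100 ≈ 759.
Total lost output = 2310 + 1449 + 2162 + 2573 + 759 = 9253 billion.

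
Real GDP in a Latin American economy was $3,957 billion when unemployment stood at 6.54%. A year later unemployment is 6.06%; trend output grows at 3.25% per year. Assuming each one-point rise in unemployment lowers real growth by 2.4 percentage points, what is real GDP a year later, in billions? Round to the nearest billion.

$4,131 billion

Δu = 6.06 - 6.54 = -0.48 points.
Okun's law (growth form): g_Y = g_Y* - β × Δu = 3.25 - 2.4 × (-0.48) = 3.25 + 1.152 = 4.402%.
Real GDP in the next year = 3957 × (1 + 4.402/100) = 3957 × 1.04402 ≈ 4131 billion.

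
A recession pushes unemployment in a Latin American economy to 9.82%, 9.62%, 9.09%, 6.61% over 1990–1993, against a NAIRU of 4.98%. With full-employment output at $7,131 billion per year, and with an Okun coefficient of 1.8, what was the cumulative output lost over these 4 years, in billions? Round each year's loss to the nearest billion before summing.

Year 1990: gap = -1.8 × (9.82 - 4.98) = -8.712%, loss ≈ 7131 × 8.712/100 ≈ 621.
Year 1991: gap = -1.8 × (9.62 - 4.98) = -8.352%, loss ≈ 7131 × 8.352/100 ≈ 596.
Year 1992: gap = -1.8 × (9.09 - 4.98) = -7.398%, loss ≈ 7131 × 7.398/100 ≈ 528.
Year 1993: gap = -1.8 × (6.61 - 4.98) = -2.934%, loss ≈ 7131 × 2.934/100 ≈ 209.
Total lost output = 621 + 596 + 528 + 209 = 1954 billion.

$1,954 billion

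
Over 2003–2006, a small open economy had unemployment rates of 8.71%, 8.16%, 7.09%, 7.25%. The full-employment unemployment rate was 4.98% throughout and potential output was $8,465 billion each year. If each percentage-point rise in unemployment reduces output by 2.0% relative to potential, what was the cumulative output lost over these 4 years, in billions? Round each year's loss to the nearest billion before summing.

$1,910 billion

Year 2003: gap = -2.0 × (8.71 - 4.98) = -7.46%, loss ≈ 8465 × 7.46/100 ≈ 631.
Year 2004: gap = -2.0 × (8.16 - 4.98) = -6.36%, loss ≈ 8465 × 6.36/100 ≈ 538.
Year 2005: gap = -2.0 × (7.09 - 4.98) = -4.22%, loss ≈ 8465 × 4.22/100 ≈ 357.
Year 2006: gap = -2.0 × (7.25 - 4.98) = -4.54%, loss ≈ 8465 × 4.54/100 ≈ 384.
Total lost output = 631 + 538 + 357 + 384 = 1910 billion.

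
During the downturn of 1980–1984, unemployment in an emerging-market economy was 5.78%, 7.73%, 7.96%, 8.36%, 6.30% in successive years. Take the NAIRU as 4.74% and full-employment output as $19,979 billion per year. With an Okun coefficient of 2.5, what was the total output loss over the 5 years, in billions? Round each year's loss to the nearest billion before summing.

Year 1980: gap = -2.5 × (5.78 - 4.74) = -2.6%, loss ≈ 19979 × 2.6/100 ≈ 519.
Year 1981: gap = -2.5 × (7.73 - 4.74) = -7.475%, loss ≈ 19979 × 7.475/100 ≈ 1493.
Year 1982: gap = -2.5 × (7.96 - 4.74) = -8.05%, loss ≈ 19979 × 8.05/100 ≈ 1608.
Year 1983: gap = -2.5 × (8.36 - 4.74) = -9.05%, loss ≈ 19979 × 9.05/100 ≈ 1808.
Year 1984: gap = -2.5 × (6.3 - 4.74) = -3.9%, loss ≈ 19979 × 3.9/100 ≈ 779.
Total lost output = 519 + 1493 + 1608 + 1808 + 779 = 6207 billion.

$6,207 billion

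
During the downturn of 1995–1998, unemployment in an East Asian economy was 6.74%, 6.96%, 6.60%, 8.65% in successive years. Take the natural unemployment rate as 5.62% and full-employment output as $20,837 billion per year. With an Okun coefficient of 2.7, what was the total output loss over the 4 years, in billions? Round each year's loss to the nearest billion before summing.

$3,640 billion

Year 1995: gap = -2.7 × (6.74 - 5.62) = -3.024%, loss ≈ 20837 × 3.024/100 ≈ 630.
Year 1996: gap = -2.7 × (6.96 - 5.62) = -3.618%, loss ≈ 20837 × 3.618/100 ≈ 754.
Year 1997: gap = -2.7 × (6.6 - 5.62) = -2.646%, loss ≈ 20837 × 2.646/100 ≈ 551.
Year 1998: gap = -2.7 × (8.65 - 5.62) = -8.181%, loss ≈ 20837 × 8.181/100 ≈ 1705.
Total lost output = 630 + 754 + 551 + 1705 = 3640 billion.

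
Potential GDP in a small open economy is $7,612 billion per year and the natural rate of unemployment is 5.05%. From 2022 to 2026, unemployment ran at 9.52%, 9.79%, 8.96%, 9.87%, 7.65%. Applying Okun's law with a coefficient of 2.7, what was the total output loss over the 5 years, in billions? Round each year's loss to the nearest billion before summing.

$4,222 billion

Year 2022: gap = -2.7 × (9.52 - 5.05) = -12.069%, loss ≈ 7612 × 12.069/100 ≈ 919.
Year 2023: gap = -2.7 × (9.79 - 5.05) = -12.798%, loss ≈ 7612 × 12.798/100 ≈ 974.
Year 2024: gap = -2.7 × (8.96 - 5.05) = -10.557%, loss ≈ 7612 × 10.557/100 ≈ 804.
Year 2025: gap = -2.7 × (9.87 - 5.05) = -13.014%, loss ≈ 7612 × 13.014/100 ≈ 991.
Year 2026: gap = -2.7 × (7.65 - 5.05) = -7.02%, loss ≈ 7612 × 7.02/100 ≈ 534.
Total lost output = 919 + 974 + 804 + 991 + 534 = 4222 billion.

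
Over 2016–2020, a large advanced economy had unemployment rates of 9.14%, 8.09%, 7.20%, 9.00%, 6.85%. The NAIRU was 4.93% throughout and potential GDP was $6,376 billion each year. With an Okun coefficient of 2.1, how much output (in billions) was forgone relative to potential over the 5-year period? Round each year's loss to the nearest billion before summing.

Year 2016: gap = -2.1 × (9.14 - 4.93) = -8.841%, loss ≈ 6376 × 8.841/100 ≈ 564.
Year 2017: gap = -2.1 × (8.09 - 4.93) = -6.636%, loss ≈ 6376 × 6.636/100 ≈ 423.
Year 2018: gap = -2.1 × (7.2 - 4.93) = -4.767%, loss ≈ 6376 × 4.767/100 ≈ 304.
Year 2019: gap = -2.1 × (9 - 4.93) = -8.547%, loss ≈ 6376 × 8.547/100 ≈ 545.
Year 2020: gap = -2.1 × (6.85 - 4.93) = -4.032%, loss ≈ 6376 × 4.032/100 ≈ 257.
Total lost output = 564 + 423 + 304 + 545 + 257 = 2093 billion.

$2,093 billion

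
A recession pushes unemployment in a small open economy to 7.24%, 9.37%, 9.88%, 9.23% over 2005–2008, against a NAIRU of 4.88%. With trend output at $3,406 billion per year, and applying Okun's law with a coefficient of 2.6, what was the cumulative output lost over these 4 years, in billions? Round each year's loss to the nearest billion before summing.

$1,435 billion

Year 2005: gap = -2.6 × (7.24 - 4.88) = -6.136%, loss ≈ 3406 × 6.136/100 ≈ 209.
Year 2006: gap = -2.6 × (9.37 - 4.88) = -11.674%, loss ≈ 3406 × 11.674/100 ≈ 398.
Year 2007: gap = -2.6 × (9.88 - 4.88) = -13%, loss ≈ 3406 × 13/100 ≈ 443.
Year 2008: gap = -2.6 × (9.23 - 4.88) = -11.31%, loss ≈ 3406 × 11.31/100 ≈ 385.
Total lost output = 209 + 398 + 443 + 385 = 1435 billion.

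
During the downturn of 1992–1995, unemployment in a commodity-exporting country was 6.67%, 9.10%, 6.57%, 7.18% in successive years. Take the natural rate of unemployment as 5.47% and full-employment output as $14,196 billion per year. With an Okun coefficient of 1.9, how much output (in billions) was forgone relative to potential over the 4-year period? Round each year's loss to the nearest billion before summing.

Year 1992: gap = -1.9 × (6.67 - 5.47) = -2.28%, loss ≈ 14196 × 2.28/100 ≈ 324.
Year 1993: gap = -1.9 × (9.1 - 5.47) = -6.897%, loss ≈ 14196 × 6.897/100 ≈ 979.
Year 1994: gap = -1.9 × (6.57 - 5.47) = -2.09%, loss ≈ 14196 × 2.09/100 ≈ 297.
Year 1995: gap = -1.9 × (7.18 - 5.47) = -3.249%, loss ≈ 14196 × 3.249/100 ≈ 461.
Total lost output = 324 + 979 + 297 + 461 = 2061 billion.

$2,061 billion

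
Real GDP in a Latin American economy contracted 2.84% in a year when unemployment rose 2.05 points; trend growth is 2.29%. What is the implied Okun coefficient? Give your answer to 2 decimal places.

β ≈ 2.50

Growth form: g_Y = g_Y* - β × Δu, so β = (g_Y* - g_Y)/Δu.
β = (2.29 + 2.84)/2.05 = 5.13/2.05 = 2.50.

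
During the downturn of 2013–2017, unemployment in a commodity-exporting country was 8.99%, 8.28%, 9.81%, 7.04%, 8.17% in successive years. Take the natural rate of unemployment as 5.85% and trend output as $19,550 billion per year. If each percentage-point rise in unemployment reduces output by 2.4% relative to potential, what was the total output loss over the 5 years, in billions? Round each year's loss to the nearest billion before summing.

Year 2013: gap = -2.4 × (8.99 - 5.85) = -7.536%, loss ≈ 19550 × 7.536/100 ≈ 1473.
Year 2014: gap = -2.4 × (8.28 - 5.85) = -5.832%, loss ≈ 19550 × 5.832/100 ≈ 1140.
Year 2015: gap = -2.4 × (9.81 - 5.85) = -9.504%, loss ≈ 19550 × 9.504/100 ≈ 1858.
Year 2016: gap = -2.4 × (7.04 - 5.85) = -2.856%, loss ≈ 19550 × 2.856/100 ≈ 558.
Year 2017: gap = -2.4 × (8.17 - 5.85) = -5.568%, loss ≈ 19550 × 5.568/100 ≈ 1089.
Total lost output = 1473 + 1140 + 1858 + 558 + 1089 = 6118 billion.

$6,118 billion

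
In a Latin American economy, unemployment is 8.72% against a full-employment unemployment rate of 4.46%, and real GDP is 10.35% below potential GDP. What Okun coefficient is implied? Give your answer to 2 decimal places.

β ≈ 2.43

Okun's law: output gap = -β × (u - u*).
-10.35 = -β × (8.72 - 4.46) = -β × 4.26, so β = 10.35/4.26 = 2.43.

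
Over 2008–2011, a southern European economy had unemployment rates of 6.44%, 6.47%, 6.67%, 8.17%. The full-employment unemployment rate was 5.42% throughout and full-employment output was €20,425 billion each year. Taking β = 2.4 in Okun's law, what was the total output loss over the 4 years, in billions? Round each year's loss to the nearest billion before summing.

Year 2008: gap = -2.4 × (6.44 - 5.42) = -2.448%, loss ≈ 20425 × 2.448/100 ≈ 500.
Year 2009: gap = -2.4 × (6.47 - 5.42) = -2.52%, loss ≈ 20425 × 2.52/100 ≈ 515.
Year 2010: gap = -2.4 × (6.67 - 5.42) = -3%, loss ≈ 20425 × 3/100 ≈ 613.
Year 2011: gap = -2.4 × (8.17 - 5.42) = -6.6%, loss ≈ 20425 × 6.6/100 ≈ 1348.
Total lost output = 500 + 515 + 613 + 1348 = 2976 billion.

€2,976 billion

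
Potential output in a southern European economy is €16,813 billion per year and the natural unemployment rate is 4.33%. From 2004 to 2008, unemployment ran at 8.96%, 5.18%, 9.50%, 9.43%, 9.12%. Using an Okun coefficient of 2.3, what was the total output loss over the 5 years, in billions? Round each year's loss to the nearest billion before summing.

€7,942 billion

Year 2004: gap = -2.3 × (8.96 - 4.33) = -10.649%, loss ≈ 16813 × 10.649/100 ≈ 1790.
Year 2005: gap = -2.3 × (5.18 - 4.33) = -1.955%, loss ≈ 16813 × 1.955/100 ≈ 329.
Year 2006: gap = -2.3 × (9.5 - 4.33) = -11.891%, loss ≈ 16813 × 11.891/100 ≈ 1999.
Year 2007: gap = -2.3 × (9.43 - 4.33) = -11.73%, loss ≈ 16813 × 11.73/100 ≈ 1972.
Year 2008: gap = -2.3 × (9.12 - 4.33) = -11.017%, loss ≈ 16813 × 11.017/100 ≈ 1852.
Total lost output = 1790 + 329 + 1999 + 1972 + 1852 = 7942 billion.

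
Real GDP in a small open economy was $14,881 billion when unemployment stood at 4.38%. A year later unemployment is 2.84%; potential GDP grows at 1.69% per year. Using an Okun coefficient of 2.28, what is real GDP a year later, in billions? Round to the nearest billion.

Δu = 2.84 - 4.38 = -1.54 points.
Okun's law (growth form): g_Y = g_Y* - β × Δu = 1.69 - 2.28 × (-1.54) = 1.69 + 3.5112 = 5.2012%.
Real GDP in the next year = 14881 × (1 + 5.2012/100) = 14881 × 1.052012 ≈ 15655 billion.

$15,655 billion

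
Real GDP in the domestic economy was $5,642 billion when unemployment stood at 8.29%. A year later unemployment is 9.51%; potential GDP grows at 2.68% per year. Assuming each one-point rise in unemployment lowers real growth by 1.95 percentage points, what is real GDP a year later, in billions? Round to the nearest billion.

Δu = 9.51 - 8.29 = 1.22 points.
Okun's law (growth form): g_Y = g_Y* - β × Δu = 2.68 - 1.95 × (1.22) = 2.68 - 2.379 = 0.301%.
Real GDP in the next year = 5642 × (1 + 0.301/100) = 5642 × 1.00301 ≈ 5659 billion.

$5,659 billion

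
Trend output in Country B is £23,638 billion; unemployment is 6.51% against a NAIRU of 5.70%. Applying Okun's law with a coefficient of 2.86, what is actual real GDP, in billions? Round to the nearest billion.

Unemployment gap = 6.51 - 5.7 = 0.81 points, so the output gap is -2.86 × 0.81 = -2.3166%.
Actual GDP = 23638 × (1 - 2.3166/100) = 23638 × 0.976834 ≈ 23090 billion.

£23,090 billion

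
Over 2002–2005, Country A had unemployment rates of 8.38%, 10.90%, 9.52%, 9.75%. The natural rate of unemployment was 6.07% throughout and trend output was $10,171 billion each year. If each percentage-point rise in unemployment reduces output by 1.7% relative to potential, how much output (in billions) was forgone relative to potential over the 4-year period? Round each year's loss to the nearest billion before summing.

Year 2002: gap = -1.7 × (8.38 - 6.07) = -3.927%, loss ≈ 10171 × 3.927/100 ≈ 399.
Year 2003: gap = -1.7 × (10.9 - 6.07) = -8.211%, loss ≈ 10171 × 8.211/100 ≈ 835.
Year 2004: gap = -1.7 × (9.52 - 6.07) = -5.865%, loss ≈ 10171 × 5.865/100 ≈ 597.
Year 2005: gap = -1.7 × (9.75 - 6.07) = -6.256%, loss ≈ 10171 × 6.256/100 ≈ 636.
Total lost output = 399 + 835 + 597 + 636 = 2467 billion.

$2,467 billion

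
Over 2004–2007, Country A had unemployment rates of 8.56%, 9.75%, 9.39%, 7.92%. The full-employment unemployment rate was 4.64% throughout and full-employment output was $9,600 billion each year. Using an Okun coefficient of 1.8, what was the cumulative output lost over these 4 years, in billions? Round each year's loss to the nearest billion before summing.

$2,948 billion

Year 2004: gap = -1.8 × (8.56 - 4.64) = -7.056%, loss ≈ 9600 × 7.056/100 ≈ 677.
Year 2005: gap = -1.8 × (9.75 - 4.64) = -9.198%, loss ≈ 9600 × 9.198/100 ≈ 883.
Year 2006: gap = -1.8 × (9.39 - 4.64) = -8.55%, loss ≈ 9600 × 8.55/100 ≈ 821.
Year 2007: gap = -1.8 × (7.92 - 4.64) = -5.904%, loss ≈ 9600 × 5.904/100 ≈ 567.
Total lost output = 677 + 883 + 821 + 567 = 2948 billion.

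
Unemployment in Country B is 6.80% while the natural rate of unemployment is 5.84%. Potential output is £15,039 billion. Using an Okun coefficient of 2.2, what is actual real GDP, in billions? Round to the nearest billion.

£14,721 billion

Unemployment gap = 6.8 - 5.84 = 0.96 points, so the output gap is -2.2 × 0.96 = -2.112%.
Actual GDP = 15039 × (1 - 2.112/100) = 15039 × 0.97888 ≈ 14721 billion.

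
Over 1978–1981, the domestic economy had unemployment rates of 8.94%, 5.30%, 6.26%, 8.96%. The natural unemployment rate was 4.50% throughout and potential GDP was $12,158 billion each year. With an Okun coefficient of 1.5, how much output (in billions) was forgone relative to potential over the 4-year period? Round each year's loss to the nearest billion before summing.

Year 1978: gap = -1.5 × (8.94 - 4.5) = -6.66%, loss ≈ 12158 × 6.66/100 ≈ 810.
Year 1979: gap = -1.5 × (5.3 - 4.5) = -1.2%, loss ≈ 12158 × 1.2/100 ≈ 146.
Year 1980: gap = -1.5 × (6.26 - 4.5) = -2.64%, loss ≈ 12158 × 2.64/100 ≈ 321.
Year 1981: gap = -1.5 × (8.96 - 4.5) = -6.69%, loss ≈ 12158 × 6.69/100 ≈ 813.
Total lost output = 810 + 146 + 321 + 813 = 2090 billion.

$2,090 billion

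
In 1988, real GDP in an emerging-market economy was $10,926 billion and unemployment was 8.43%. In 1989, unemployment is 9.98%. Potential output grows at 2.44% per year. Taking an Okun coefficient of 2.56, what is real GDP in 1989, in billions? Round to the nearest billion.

Δu = 9.98 - 8.43 = 1.55 points.
Okun's law (growth form): g_Y = g_Y* - β × Δu = 2.44 - 2.56 × (1.55) = 2.44 - 3.968 = -1.528%.
Real GDP in the next year = 10926 × (1 - 1.528/100) = 10926 × 0.98472 ≈ 10759 billion.

$10,759 billion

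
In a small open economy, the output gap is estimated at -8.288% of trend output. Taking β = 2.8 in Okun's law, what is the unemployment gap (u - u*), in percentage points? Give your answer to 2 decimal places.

2.96 percentage points

Okun's law: output gap = -β × (u - u*), so u - u* = -(output gap)/β.
u - u* = -(-8.288)/2.8 = 2.96 percentage points.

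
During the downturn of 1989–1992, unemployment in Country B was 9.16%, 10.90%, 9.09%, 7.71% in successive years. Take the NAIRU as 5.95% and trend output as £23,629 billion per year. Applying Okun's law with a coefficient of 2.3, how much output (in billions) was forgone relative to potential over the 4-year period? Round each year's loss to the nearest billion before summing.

£7,098 billion

Year 1989: gap = -2.3 × (9.16 - 5.95) = -7.383%, loss ≈ 23629 × 7.383/100 ≈ 1745.
Year 1990: gap = -2.3 × (10.9 - 5.95) = -11.385%, loss ≈ 23629 × 11.385/100 ≈ 2690.
Year 1991: gap = -2.3 × (9.09 - 5.95) = -7.222%, loss ≈ 23629 × 7.222/100 ≈ 1706.
Year 1992: gap = -2.3 × (7.71 - 5.95) = -4.048%, loss ≈ 23629 × 4.048/100 ≈ 957.
Total lost output = 1745 + 2690 + 1706 + 957 = 7098 billion.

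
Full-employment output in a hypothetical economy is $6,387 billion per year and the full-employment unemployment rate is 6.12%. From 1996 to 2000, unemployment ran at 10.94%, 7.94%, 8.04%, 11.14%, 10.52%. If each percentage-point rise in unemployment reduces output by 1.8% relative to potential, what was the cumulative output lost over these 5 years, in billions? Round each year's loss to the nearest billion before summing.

$2,067 billion

Year 1996: gap = -1.8 × (10.94 - 6.12) = -8.676%, loss ≈ 6387 × 8.676/100 ≈ 554.
Year 1997: gap = -1.8 × (7.94 - 6.12) = -3.276%, loss ≈ 6387 × 3.276/100 ≈ 209.
Year 1998: gap = -1.8 × (8.04 - 6.12) = -3.456%, loss ≈ 6387 × 3.456/100 ≈ 221.
Year 1999: gap = -1.8 × (11.14 - 6.12) = -9.036%, loss ≈ 6387 × 9.036/100 ≈ 577.
Year 2000: gap = -1.8 × (10.52 - 6.12) = -7.92%, loss ≈ 6387 × 7.92/100 ≈ 506.
Total lost output = 554 + 209 + 221 + 577 + 506 = 2067 billion.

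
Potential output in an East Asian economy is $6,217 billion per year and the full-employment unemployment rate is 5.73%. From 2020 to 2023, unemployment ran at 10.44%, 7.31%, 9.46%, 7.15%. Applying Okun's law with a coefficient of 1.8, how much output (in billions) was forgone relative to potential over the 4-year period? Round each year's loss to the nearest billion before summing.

$1,280 billion

Year 2020: gap = -1.8 × (10.44 - 5.73) = -8.478%, loss ≈ 6217 × 8.478/100 ≈ 527.
Year 2021: gap = -1.8 × (7.31 - 5.73) = -2.844%, loss ≈ 6217 × 2.844/100 ≈ 177.
Year 2022: gap = -1.8 × (9.46 - 5.73) = -6.714%, loss ≈ 6217 × 6.714/100 ≈ 417.
Year 2023: gap = -1.8 × (7.15 - 5.73) = -2.556%, loss ≈ 6217 × 2.556/100 ≈ 159.
Total lost output = 527 + 177 + 417 + 159 = 1280 billion.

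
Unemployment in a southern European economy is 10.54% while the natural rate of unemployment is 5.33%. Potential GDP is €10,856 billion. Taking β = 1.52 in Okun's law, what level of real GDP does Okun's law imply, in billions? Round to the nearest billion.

€9,996 billion

Unemployment gap = 10.54 - 5.33 = 5.21 points, so the output gap is -1.52 × 5.21 = -7.9192%.
Actual GDP = 10856 × (1 - 7.9192/100) = 10856 × 0.920808 ≈ 9996 billion.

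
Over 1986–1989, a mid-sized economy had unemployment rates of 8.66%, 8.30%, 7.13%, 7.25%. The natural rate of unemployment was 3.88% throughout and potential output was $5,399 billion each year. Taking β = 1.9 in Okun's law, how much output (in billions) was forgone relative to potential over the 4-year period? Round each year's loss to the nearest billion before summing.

Year 1986: gap = -1.9 × (8.66 - 3.88) = -9.082%, loss ≈ 5399 × 9.082/100 ≈ 490.
Year 1987: gap = -1.9 × (8.3 - 3.88) = -8.398%, loss ≈ 5399 × 8.398/100 ≈ 453.
Year 1988: gap = -1.9 × (7.13 - 3.88) = -6.175%, loss ≈ 5399 × 6.175/100 ≈ 333.
Year 1989: gap = -1.9 × (7.25 - 3.88) = -6.403%, loss ≈ 5399 × 6.403/100 ≈ 346.
Total lost output = 490 + 453 + 333 + 346 = 1622 billion.

$1,622 billion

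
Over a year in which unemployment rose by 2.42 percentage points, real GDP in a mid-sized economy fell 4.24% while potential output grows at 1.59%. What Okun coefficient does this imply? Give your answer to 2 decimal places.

β ≈ 2.41

Growth form: g_Y = g_Y* - β × Δu, so β = (g_Y* - g_Y)/Δu.
β = (1.59 + 4.24)/2.42 = 5.83/2.42 = 2.41.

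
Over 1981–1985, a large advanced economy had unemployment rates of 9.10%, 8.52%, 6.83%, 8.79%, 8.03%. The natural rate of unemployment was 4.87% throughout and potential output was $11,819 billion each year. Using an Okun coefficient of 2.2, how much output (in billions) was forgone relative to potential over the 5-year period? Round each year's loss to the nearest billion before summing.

$4,400 billion

Year 1981: gap = -2.2 × (9.1 - 4.87) = -9.306%, loss ≈ 11819 × 9.306/100 ≈ 1100.
Year 1982: gap = -2.2 × (8.52 - 4.87) = -8.03%, loss ≈ 11819 × 8.03/100 ≈ 949.
Year 1983: gap = -2.2 × (6.83 - 4.87) = -4.312%, loss ≈ 11819 × 4.312/100 ≈ 510.
Year 1984: gap = -2.2 × (8.79 - 4.87) = -8.624%, loss ≈ 11819 × 8.624/100 ≈ 1019.
Year 1985: gap = -2.2 × (8.03 - 4.87) = -6.952%, loss ≈ 11819 × 6.952/100 ≈ 822.
Total lost output = 1100 + 949 + 510 + 1019 + 822 = 4400 billion.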